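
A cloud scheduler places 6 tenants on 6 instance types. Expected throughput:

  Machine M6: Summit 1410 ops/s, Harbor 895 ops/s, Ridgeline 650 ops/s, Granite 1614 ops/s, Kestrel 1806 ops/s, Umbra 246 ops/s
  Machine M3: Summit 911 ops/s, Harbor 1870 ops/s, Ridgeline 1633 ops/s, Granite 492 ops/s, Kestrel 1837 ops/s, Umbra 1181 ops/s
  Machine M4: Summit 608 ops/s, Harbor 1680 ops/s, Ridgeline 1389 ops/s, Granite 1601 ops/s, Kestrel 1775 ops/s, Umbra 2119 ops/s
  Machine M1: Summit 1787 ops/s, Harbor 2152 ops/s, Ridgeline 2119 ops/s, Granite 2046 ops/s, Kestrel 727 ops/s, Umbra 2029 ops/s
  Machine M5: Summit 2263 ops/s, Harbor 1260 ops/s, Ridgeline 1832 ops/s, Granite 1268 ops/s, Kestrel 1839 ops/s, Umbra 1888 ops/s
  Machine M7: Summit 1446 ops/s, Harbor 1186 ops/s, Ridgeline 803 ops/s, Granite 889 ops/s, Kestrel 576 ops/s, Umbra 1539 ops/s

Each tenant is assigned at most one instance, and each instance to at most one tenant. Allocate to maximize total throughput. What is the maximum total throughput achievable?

Optimal: Summit→Machine M5 (2263 ops/s), Harbor→Machine M3 (1870 ops/s), Ridgeline→Machine M1 (2119 ops/s), Granite→Machine M4 (1601 ops/s), Kestrel→Machine M6 (1806 ops/s), Umbra→Machine M7 (1539 ops/s) — total 2263+1870+2119+1601+1806+1539 = 11198 ops/s.
Max-entry greedy (repeatedly take the single best remaining cell) gives 10788 ops/s, worse by 410.
Next-best assignment: Summit→Machine M5, Harbor→Machine M3, Ridgeline→Machine M1, Granite→Machine M6, Kestrel→Machine M4, Umbra→Machine M7 = 11180 ops/s.

Max total: 11198 ops/s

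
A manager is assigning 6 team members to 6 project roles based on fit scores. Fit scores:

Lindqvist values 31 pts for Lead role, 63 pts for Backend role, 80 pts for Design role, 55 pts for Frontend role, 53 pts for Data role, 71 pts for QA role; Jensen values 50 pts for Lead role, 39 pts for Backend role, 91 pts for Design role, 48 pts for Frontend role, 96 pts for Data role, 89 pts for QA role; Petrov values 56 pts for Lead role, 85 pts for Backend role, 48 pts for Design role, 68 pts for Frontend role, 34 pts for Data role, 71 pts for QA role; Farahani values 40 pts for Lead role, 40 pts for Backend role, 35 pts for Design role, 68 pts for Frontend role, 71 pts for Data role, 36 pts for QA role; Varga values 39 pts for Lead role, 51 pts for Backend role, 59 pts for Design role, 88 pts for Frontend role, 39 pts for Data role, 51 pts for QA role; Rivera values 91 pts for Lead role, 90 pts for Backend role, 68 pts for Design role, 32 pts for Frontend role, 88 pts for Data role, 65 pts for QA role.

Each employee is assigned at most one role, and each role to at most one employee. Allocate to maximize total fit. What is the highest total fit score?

Treat this as an assignment problem: match each employee to one role.
Optimal: Lindqvist→Design role (80 pts), Jensen→QA role (89 pts), Petrov→Backend role (85 pts), Farahani→Data role (71 pts), Varga→Frontend role (88 pts), Rivera→Lead role (91 pts) — total 80+89+85+71+88+91 = 504 pts.
Row-greedy (each employee in turn takes its best remaining role) gives 471 pts, worse by 33.

Max total: 504 pts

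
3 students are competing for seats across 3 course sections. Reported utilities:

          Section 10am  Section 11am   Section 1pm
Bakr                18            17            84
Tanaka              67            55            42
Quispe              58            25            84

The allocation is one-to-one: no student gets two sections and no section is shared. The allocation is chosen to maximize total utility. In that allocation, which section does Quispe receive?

This is the linear assignment problem.
Optimal: Bakr→Section 1pm (84 points), Tanaka→Section 11am (55 points), Quispe→Section 10am (58 points) — total 84+55+58 = 197 points.
Row-greedy (each student in turn takes its best remaining section) gives 176 points, worse by 21.
Every other assignment is strictly worse.
Quispe's own top section is Section 1pm (84 points), but forcing Quispe→Section 1pm and reassigning the rest optimally gives only 168 points — worse by 29.

Quispe receives Section 10am.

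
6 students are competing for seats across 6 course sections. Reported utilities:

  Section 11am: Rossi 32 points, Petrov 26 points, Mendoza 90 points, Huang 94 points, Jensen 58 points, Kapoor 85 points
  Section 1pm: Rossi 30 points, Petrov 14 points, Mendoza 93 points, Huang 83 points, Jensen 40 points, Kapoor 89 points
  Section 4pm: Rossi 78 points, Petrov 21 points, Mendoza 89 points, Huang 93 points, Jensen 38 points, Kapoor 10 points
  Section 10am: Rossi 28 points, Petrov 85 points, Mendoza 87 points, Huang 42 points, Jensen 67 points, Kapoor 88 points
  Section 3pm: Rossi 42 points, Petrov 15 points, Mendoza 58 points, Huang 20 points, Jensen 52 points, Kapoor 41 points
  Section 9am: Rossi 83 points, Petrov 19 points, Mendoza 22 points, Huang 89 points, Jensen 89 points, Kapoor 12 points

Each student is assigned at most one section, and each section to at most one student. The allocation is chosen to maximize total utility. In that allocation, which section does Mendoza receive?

Mendoza receives Section 3pm.

Optimal: Rossi→Section 4pm (78 points), Petrov→Section 10am (85 points), Mendoza→Section 3pm (58 points), Huang→Section 11am (94 points), Jensen→Section 9am (89 points), Kapoor→Section 1pm (89 points) — total 78+85+58+94+89+89 = 493 points.
Row-greedy (each student in turn takes its best remaining section) gives 417 points, worse by 76.
Next-best assignment: Rossi→Section 9am, Petrov→Section 10am, Mendoza→Section 11am, Huang→Section 4pm, Jensen→Section 3pm, Kapoor→Section 1pm = 492 points.
Mendoza's own top section is Section 1pm (93 points), but forcing Mendoza→Section 1pm and reassigning the rest optimally gives only 491 points — worse by 2.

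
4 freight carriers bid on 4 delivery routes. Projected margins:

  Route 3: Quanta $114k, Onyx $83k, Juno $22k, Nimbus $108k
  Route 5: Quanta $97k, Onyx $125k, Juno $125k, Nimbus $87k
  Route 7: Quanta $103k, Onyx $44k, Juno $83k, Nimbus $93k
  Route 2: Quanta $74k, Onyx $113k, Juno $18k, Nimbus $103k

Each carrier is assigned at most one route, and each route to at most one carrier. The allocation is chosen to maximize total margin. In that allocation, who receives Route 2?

This is the linear assignment problem.
Optimal: Quanta→Route 7 ($103k), Onyx→Route 2 ($113k), Juno→Route 5 ($125k), Nimbus→Route 3 ($108k) — total 103+113+125+108 = $449k.
Column-greedy (each route in turn goes to its best remaining carrier) gives $350k, worse by 99.
Onyx's own top route is Route 5 ($125k), but forcing Onyx→Route 5 and reassigning the rest optimally gives only $425k — worse by 24.

Onyx receives Route 2.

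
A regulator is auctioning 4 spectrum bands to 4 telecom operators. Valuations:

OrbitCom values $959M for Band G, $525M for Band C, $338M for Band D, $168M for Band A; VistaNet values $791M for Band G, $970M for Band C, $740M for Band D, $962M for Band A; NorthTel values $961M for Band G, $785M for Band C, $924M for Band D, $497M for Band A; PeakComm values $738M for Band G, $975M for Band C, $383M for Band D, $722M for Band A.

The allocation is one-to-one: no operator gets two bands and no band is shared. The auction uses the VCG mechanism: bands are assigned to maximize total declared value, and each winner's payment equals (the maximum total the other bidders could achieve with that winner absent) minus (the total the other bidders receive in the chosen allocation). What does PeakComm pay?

PeakComm pays $8M.

Efficient allocation: OrbitCom→Band G ($959M), VistaNet→Band A ($962M), NorthTel→Band D ($924M), PeakComm→Band C ($975M); total welfare W = $3820M.
PeakComm receives Band C at value $975M, so the others get W − 975 = $2845M.
Without PeakComm: best allocation of the remaining 3 bidders over all 4 bands is OrbitCom→Band G ($959M), VistaNet→Band C ($970M), NorthTel→Band D ($924M), total $2853M.
VCG payment = (others' best without PeakComm) − (others' welfare with PeakComm) = 2853 − 2845 = $8M.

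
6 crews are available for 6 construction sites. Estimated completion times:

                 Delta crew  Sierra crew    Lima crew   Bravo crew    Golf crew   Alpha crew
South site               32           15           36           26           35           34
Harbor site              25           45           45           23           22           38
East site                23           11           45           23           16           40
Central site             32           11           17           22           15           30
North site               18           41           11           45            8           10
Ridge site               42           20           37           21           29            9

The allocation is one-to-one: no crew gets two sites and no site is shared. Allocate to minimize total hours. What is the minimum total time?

Treat this as an assignment problem: match each crew to one site.
Optimal: Delta crew→East site (23 hours), Sierra crew→South site (15 hours), Lima crew→Central site (17 hours), Bravo crew→Harbor site (23 hours), Golf crew→North site (8 hours), Alpha crew→Ridge site (9 hours) — total 23+15+17+23+8+9 = 95 hours.
Column-greedy (each site in turn goes to its cheapest remaining crew) gives 108 hours, worse by 13.
Next-best assignment: Delta crew→Harbor site, Sierra crew→East site, Lima crew→Central site, Bravo crew→South site, Golf crew→North site, Alpha crew→Ridge site = 96 hours.
Swapping Golf crew↔Lima crew (Golf crew→Central site 15 hours, Lima crew→North site 11 hours) adds 1.

Min total: 95 hours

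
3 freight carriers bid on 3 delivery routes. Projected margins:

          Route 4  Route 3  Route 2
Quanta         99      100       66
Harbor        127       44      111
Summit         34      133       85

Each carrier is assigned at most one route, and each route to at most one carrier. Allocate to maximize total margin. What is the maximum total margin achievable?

Maximum total: $343k

Optimal: Quanta→Route 4 ($99k), Harbor→Route 2 ($111k), Summit→Route 3 ($133k) — total 99+111+133 = $343k.
Column-greedy (each route in turn goes to its best remaining carrier) gives $326k, worse by 17.
Next-best assignment: Quanta→Route 2, Harbor→Route 4, Summit→Route 3 = $326k.
Swapping Quanta↔Summit (Quanta→Route 3 $100k, Summit→Route 4 $34k) loses 98.
Every other assignment is strictly worse.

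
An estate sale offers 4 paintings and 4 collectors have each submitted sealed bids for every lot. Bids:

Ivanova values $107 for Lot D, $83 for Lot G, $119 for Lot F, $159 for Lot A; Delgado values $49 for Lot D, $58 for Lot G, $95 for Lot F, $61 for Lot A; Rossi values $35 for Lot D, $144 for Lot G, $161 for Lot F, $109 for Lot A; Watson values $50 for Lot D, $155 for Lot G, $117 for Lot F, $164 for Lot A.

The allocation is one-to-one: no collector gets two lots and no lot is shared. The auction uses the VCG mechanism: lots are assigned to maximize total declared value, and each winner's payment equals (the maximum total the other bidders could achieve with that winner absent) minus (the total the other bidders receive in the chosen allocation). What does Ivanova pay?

Ivanova pays $38.

Efficient allocation: Ivanova→Lot A ($159), Delgado→Lot D ($49), Rossi→Lot F ($161), Watson→Lot G ($155); total welfare W = $524.
Ivanova receives Lot A at value $159, so the others get W − 159 = $365.
Without Ivanova: best allocation of the remaining 3 bidders over all 4 lots is Delgado→Lot F ($95), Rossi→Lot G ($144), Watson→Lot A ($164), total $403.
VCG payment = (others' best without Ivanova) − (others' welfare with Ivanova) = 403 − 365 = $38.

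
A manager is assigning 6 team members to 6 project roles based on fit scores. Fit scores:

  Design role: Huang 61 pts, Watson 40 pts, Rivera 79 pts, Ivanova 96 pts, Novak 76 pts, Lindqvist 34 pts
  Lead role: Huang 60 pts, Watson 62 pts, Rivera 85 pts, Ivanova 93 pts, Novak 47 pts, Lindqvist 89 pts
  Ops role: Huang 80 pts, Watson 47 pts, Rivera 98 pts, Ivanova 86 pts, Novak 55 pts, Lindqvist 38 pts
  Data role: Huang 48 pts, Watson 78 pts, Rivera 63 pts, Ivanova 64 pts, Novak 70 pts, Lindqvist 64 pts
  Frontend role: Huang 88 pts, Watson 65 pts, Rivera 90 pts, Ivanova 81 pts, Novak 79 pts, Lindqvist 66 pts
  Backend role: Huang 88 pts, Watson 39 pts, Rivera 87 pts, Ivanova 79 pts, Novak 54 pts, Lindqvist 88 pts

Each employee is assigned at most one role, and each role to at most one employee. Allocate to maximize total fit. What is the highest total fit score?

This is the linear assignment problem.
Optimal: Huang→Backend role (88 pts), Watson→Data role (78 pts), Rivera→Ops role (98 pts), Ivanova→Design role (96 pts), Novak→Frontend role (79 pts), Lindqvist→Lead role (89 pts) — total 88+78+98+96+79+89 = 528 pts.
Column-greedy (each role in turn goes to its best remaining employee) gives 503 pts, worse by 25.
Swapping Watson↔Ivanova (Watson→Design role 40 pts, Ivanova→Data role 64 pts) loses 70.
Checked against all permutations: 528 pts is optimal.

Maximum total: 528 pts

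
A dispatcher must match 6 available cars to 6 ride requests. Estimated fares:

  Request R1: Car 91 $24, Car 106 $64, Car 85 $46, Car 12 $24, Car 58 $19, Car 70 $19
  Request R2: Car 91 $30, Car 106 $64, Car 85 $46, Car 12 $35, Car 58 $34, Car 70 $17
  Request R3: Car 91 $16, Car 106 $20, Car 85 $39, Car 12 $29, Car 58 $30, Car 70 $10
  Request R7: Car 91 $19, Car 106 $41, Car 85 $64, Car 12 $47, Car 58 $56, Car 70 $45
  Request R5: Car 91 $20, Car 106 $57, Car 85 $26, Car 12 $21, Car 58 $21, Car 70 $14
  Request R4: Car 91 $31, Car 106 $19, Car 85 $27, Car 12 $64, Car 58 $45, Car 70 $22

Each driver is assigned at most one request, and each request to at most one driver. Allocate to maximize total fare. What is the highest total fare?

Max total: $272

This is the linear assignment problem.
Optimal: Car 91→Request R2 ($30), Car 106→Request R5 ($57), Car 85→Request R1 ($46), Car 12→Request R4 ($64), Car 58→Request R3 ($30), Car 70→Request R7 ($45) — total 30+57+46+64+30+45 = $272.
Max-entry greedy (repeatedly take the single best remaining cell) gives $256, worse by 16.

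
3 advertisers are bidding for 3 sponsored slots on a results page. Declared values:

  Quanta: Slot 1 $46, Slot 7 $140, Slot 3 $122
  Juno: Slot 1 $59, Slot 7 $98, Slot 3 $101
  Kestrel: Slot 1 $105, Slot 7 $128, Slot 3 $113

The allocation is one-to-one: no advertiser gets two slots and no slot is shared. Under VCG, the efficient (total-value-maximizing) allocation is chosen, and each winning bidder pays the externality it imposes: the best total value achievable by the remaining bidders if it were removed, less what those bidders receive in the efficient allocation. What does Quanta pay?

Quanta pays $23.

Efficient allocation: Quanta→Slot 7 ($140), Juno→Slot 3 ($101), Kestrel→Slot 1 ($105); total welfare W = $346.
Quanta receives Slot 7 at value $140, so the others get W − 140 = $206.
Without Quanta: best allocation of the remaining 2 bidders over all 3 slots is Juno→Slot 3 ($101), Kestrel→Slot 7 ($128), total $229.
VCG payment = (others' best without Quanta) − (others' welfare with Quanta) = 229 − 206 = $23.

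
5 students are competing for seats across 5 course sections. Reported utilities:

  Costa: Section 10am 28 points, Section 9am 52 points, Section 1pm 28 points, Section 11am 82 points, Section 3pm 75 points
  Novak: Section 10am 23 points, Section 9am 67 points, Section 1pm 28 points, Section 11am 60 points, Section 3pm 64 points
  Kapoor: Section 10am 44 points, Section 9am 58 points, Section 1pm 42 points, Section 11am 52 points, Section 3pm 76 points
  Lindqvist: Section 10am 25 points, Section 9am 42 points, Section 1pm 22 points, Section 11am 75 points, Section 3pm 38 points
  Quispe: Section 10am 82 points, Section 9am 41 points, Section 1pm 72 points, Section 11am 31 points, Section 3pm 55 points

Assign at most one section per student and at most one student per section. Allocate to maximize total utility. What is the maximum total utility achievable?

Maximum total: 341 points

This is the linear assignment problem.
Optimal: Costa→Section 3pm (75 points), Novak→Section 9am (67 points), Kapoor→Section 1pm (42 points), Lindqvist→Section 11am (75 points), Quispe→Section 10am (82 points) — total 75+67+42+75+82 = 341 points.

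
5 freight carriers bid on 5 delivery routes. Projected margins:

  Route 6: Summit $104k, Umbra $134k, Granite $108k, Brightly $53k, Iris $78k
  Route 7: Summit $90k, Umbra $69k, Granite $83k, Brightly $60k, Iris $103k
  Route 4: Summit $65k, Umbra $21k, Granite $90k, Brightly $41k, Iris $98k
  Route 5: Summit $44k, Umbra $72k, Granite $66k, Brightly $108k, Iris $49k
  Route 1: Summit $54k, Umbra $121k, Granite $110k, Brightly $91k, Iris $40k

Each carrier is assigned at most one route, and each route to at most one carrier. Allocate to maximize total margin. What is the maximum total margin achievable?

Max total: $540k

Optimal: Summit→Route 7 ($90k), Umbra→Route 6 ($134k), Granite→Route 1 ($110k), Brightly→Route 5 ($108k), Iris→Route 4 ($98k) — total 90+134+110+108+98 = $540k.
Row-greedy (each carrier in turn takes its best remaining route) gives $526k, worse by 14.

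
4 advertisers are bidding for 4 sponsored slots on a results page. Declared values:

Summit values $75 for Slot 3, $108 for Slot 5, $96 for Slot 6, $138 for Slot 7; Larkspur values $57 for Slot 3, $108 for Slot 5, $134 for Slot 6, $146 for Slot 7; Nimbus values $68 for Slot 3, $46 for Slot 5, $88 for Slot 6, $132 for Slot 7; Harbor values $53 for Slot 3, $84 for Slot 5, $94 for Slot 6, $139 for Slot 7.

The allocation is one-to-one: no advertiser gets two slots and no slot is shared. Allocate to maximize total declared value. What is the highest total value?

Optimal: Summit→Slot 5 ($108), Larkspur→Slot 6 ($134), Nimbus→Slot 3 ($68), Harbor→Slot 7 ($139) — total 108+134+68+139 = $449.
Max-entry greedy (repeatedly take the single best remaining cell) gives $416, worse by 33.
No other one-to-one assignment exceeds $449.

Max total: $449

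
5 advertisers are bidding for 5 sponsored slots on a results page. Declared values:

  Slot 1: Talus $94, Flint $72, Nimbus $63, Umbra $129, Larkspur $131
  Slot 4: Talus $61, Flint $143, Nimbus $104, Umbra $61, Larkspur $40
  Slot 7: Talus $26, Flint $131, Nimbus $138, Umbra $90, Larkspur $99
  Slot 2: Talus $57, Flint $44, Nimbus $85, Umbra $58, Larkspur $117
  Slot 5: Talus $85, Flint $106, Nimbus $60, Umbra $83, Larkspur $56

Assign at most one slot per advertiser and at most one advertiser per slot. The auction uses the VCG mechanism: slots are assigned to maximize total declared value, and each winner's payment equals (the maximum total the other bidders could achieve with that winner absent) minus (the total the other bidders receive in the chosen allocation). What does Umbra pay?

Efficient allocation: Talus→Slot 5 ($85), Flint→Slot 4 ($143), Nimbus→Slot 7 ($138), Umbra→Slot 1 ($129), Larkspur→Slot 2 ($117); total welfare W = $612.
Umbra receives Slot 1 at value $129, so the others get W − 129 = $483.
Without Umbra: best allocation of the remaining 4 bidders over all 5 slots is Talus→Slot 5 ($85), Flint→Slot 4 ($143), Nimbus→Slot 7 ($138), Larkspur→Slot 1 ($131), total $497.
VCG payment = (others' best without Umbra) − (others' welfare with Umbra) = 497 − 483 = $14.

Umbra pays $14.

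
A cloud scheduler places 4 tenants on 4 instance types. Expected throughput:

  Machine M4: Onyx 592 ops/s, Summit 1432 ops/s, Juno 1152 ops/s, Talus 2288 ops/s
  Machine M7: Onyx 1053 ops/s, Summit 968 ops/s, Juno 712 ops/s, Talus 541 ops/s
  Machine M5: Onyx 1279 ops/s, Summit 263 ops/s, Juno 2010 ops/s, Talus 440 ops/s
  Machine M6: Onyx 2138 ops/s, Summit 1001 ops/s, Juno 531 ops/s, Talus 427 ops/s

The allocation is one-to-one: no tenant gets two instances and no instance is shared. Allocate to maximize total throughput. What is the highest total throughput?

Treat this as an assignment problem: match each tenant to one instance.
Optimal: Onyx→Machine M6 (2138 ops/s), Summit→Machine M7 (968 ops/s), Juno→Machine M5 (2010 ops/s), Talus→Machine M4 (2288 ops/s) — total 2138+968+2010+2288 = 7404 ops/s.
Row-greedy (each tenant in turn takes its best remaining instance) gives 6121 ops/s, worse by 1283.
Next-best assignment: Onyx→Machine M7, Summit→Machine M6, Juno→Machine M5, Talus→Machine M4 = 6352 ops/s.
Checked against all permutations: 7404 ops/s is optimal.

Maximum total: 7404 ops/s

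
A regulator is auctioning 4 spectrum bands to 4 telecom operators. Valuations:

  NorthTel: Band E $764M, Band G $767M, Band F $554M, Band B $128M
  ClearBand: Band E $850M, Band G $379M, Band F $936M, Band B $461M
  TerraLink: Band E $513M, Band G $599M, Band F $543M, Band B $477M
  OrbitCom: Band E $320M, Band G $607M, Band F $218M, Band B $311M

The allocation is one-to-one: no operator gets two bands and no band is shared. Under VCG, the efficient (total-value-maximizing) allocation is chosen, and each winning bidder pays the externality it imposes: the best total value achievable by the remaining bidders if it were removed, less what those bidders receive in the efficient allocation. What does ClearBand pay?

Efficient allocation: NorthTel→Band E ($764M), ClearBand→Band F ($936M), TerraLink→Band B ($477M), OrbitCom→Band G ($607M); total welfare W = $2784M.
ClearBand receives Band F at value $936M, so the others get W − 936 = $1848M.
Without ClearBand: best allocation of the remaining 3 bidders over all 4 bands is NorthTel→Band E ($764M), TerraLink→Band F ($543M), OrbitCom→Band G ($607M), total $1914M.
VCG payment = (others' best without ClearBand) − (others' welfare with ClearBand) = 1914 − 1848 = $66M.

ClearBand pays $66M.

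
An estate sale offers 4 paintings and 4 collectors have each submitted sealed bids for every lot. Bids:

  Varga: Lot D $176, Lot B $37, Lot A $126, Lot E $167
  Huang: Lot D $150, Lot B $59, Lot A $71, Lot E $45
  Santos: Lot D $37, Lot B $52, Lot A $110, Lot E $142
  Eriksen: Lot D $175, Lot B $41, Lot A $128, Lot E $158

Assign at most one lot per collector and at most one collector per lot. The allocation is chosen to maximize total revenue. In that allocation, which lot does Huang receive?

Huang receives Lot B.

Optimal: Varga→Lot E ($167), Huang→Lot B ($59), Santos→Lot A ($110), Eriksen→Lot D ($175) — total 167+59+110+175 = $511.
No other one-to-one assignment exceeds $511.
Huang's own top lot is Lot D ($150), but forcing Huang→Lot D and reassigning the rest optimally gives only $497 — worse by 14.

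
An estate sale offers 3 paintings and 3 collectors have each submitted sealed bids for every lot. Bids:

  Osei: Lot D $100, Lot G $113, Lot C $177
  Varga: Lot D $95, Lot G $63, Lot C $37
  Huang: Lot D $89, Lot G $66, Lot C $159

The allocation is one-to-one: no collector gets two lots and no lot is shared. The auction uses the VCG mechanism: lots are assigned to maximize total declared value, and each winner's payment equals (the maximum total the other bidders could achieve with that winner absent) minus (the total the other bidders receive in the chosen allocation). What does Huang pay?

Efficient allocation: Osei→Lot G ($113), Varga→Lot D ($95), Huang→Lot C ($159); total welfare W = $367.
Huang receives Lot C at value $159, so the others get W − 159 = $208.
Without Huang: best allocation of the remaining 2 bidders over all 3 lots is Osei→Lot C ($177), Varga→Lot D ($95), total $272.
VCG payment = (others' best without Huang) − (others' welfare with Huang) = 272 − 208 = $64.

Huang pays $64.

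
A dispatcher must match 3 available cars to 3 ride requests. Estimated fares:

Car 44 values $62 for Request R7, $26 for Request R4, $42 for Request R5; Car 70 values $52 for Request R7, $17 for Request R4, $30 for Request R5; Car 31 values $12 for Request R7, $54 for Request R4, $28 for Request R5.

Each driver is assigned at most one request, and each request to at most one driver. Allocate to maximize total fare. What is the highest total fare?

Maximum total: $148

Optimal: Car 44→Request R5 ($42), Car 70→Request R7 ($52), Car 31→Request R4 ($54) — total 42+52+54 = $148.
Max-entry greedy (repeatedly take the single best remaining cell) gives $146, worse by 2.
No other one-to-one assignment exceeds $148.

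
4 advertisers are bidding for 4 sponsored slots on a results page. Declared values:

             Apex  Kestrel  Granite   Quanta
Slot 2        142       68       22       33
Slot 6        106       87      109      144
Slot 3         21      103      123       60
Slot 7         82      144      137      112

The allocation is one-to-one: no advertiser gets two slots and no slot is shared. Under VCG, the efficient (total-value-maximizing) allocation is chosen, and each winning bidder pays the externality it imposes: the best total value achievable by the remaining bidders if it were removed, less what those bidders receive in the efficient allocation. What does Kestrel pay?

Efficient allocation: Apex→Slot 2 ($142), Kestrel→Slot 7 ($144), Granite→Slot 3 ($123), Quanta→Slot 6 ($144); total welfare W = $553.
Kestrel receives Slot 7 at value $144, so the others get W − 144 = $409.
Without Kestrel: best allocation of the remaining 3 bidders over all 4 slots is Apex→Slot 2 ($142), Granite→Slot 7 ($137), Quanta→Slot 6 ($144), total $423.
VCG payment = (others' best without Kestrel) − (others' welfare with Kestrel) = 423 − 409 = $14.

Kestrel pays $14.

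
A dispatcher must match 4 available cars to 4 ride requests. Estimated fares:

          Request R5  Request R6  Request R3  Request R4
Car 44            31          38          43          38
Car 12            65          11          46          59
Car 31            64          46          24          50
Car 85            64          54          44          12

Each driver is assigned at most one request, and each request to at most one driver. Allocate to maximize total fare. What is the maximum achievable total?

Max total: $220

Optimal: Car 44→Request R3 ($43), Car 12→Request R4 ($59), Car 31→Request R5 ($64), Car 85→Request R6 ($54) — total 43+59+64+54 = $220.
Row-greedy (each driver in turn takes its best remaining request) gives $212, worse by 8.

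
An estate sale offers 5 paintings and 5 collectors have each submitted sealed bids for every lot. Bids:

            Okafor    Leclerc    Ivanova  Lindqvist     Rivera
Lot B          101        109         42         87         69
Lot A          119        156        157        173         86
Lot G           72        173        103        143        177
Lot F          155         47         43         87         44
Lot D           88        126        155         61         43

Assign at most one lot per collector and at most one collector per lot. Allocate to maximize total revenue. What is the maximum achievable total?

Max total: $769

This is the linear assignment problem.
Optimal: Okafor→Lot F ($155), Leclerc→Lot B ($109), Ivanova→Lot D ($155), Lindqvist→Lot A ($173), Rivera→Lot G ($177) — total 155+109+155+173+177 = $769.
Row-greedy (each collector in turn takes its best remaining lot) gives $615, worse by 154.
Next-best assignment: Okafor→Lot F, Leclerc→Lot A, Ivanova→Lot D, Lindqvist→Lot B, Rivera→Lot G = $730.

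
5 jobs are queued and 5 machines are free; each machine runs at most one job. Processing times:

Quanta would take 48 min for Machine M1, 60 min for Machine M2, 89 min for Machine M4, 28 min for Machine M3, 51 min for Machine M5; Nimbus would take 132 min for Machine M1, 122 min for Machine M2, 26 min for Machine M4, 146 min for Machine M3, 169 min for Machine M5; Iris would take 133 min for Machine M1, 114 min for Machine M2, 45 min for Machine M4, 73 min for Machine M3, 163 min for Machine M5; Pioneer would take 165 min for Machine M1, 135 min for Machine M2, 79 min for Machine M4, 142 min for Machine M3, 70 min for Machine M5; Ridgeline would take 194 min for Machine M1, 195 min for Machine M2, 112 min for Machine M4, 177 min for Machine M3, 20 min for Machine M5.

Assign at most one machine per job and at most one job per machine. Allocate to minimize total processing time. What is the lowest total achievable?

Min total: 302 min

Optimal: Quanta→Machine M1 (48 min), Nimbus→Machine M4 (26 min), Iris→Machine M3 (73 min), Pioneer→Machine M2 (135 min), Ridgeline→Machine M5 (20 min) — total 48+26+73+135+20 = 302 min.
Row-greedy (each job in turn takes its cheapest remaining machine) gives 432 min, worse by 130.
Next-best assignment: Quanta→Machine M1, Nimbus→Machine M2, Iris→Machine M3, Pioneer→Machine M4, Ridgeline→Machine M5 = 342 min.
Checked against all permutations: 302 min is optimal.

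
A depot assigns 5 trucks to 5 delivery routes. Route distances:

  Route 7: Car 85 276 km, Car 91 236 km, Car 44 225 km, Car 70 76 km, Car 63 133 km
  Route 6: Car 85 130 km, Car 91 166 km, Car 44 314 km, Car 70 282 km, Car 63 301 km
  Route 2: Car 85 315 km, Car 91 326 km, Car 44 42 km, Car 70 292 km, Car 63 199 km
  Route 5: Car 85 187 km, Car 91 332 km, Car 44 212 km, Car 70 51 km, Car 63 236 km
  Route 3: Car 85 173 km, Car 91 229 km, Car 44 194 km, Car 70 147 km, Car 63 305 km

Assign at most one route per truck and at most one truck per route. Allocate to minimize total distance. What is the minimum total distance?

Minimum total: 565 km

Optimal: Car 85→Route 3 (173 km), Car 91→Route 6 (166 km), Car 44→Route 2 (42 km), Car 70→Route 5 (51 km), Car 63→Route 7 (133 km) — total 173+166+42+51+133 = 565 km.
No other one-to-one assignment undercuts 565 km.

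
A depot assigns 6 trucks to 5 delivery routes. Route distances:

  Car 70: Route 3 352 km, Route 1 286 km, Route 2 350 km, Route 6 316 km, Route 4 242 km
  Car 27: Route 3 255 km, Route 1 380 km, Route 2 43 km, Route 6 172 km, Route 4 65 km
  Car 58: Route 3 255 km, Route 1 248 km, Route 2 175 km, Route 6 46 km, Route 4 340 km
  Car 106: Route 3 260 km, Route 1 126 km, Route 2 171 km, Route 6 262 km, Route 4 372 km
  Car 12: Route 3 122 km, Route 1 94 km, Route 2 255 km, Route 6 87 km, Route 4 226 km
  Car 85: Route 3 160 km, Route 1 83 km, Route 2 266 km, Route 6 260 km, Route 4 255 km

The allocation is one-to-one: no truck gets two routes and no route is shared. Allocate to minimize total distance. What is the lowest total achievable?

Optimal: Car 12→Route 3 (122 km), Car 85→Route 1 (83 km), Car 106→Route 2 (171 km), Car 58→Route 6 (46 km), Car 27→Route 4 (65 km) — total 122+83+171+46+65 = 487 km.
Column-greedy (each route in turn goes to its cheapest remaining truck) gives 536 km, worse by 49.

Minimum total: 487 km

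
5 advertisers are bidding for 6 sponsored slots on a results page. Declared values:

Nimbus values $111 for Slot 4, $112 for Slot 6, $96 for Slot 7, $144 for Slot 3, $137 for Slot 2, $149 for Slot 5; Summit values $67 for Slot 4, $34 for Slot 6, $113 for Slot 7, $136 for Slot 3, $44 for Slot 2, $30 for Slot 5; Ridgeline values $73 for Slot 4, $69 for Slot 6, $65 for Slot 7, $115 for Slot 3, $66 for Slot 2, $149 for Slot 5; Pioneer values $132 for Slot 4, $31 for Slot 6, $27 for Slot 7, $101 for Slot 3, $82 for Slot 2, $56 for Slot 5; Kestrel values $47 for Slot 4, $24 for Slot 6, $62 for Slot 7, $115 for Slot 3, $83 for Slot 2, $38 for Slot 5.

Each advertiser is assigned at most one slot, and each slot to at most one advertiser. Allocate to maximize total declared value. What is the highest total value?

Maximum total: $646

Optimal: Nimbus→Slot 2 ($137), Summit→Slot 7 ($113), Ridgeline→Slot 5 ($149), Pioneer→Slot 4 ($132), Kestrel→Slot 3 ($115) — total 137+113+149+132+115 = $646.
Max-entry greedy (repeatedly take the single best remaining cell) gives $569, worse by 77.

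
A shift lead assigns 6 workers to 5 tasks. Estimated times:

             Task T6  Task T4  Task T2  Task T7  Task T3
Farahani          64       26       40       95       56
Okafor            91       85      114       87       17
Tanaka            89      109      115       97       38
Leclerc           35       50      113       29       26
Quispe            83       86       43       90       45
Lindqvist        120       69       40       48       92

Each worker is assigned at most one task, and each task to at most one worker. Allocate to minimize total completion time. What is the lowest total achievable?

Minimum total: 169 min

Optimal: Leclerc→Task T6 (35 min), Farahani→Task T4 (26 min), Quispe→Task T2 (43 min), Lindqvist→Task T7 (48 min), Okafor→Task T3 (17 min) — total 35+26+43+48+17 = 169 min.
Min-entry greedy (repeatedly take the single cheapest remaining cell) gives 195 min, worse by 26.
Next-best assignment: Leclerc→Task T6, Farahani→Task T4, Quispe→Task T2, Lindqvist→Task T7, Tanaka→Task T3 = 190 min.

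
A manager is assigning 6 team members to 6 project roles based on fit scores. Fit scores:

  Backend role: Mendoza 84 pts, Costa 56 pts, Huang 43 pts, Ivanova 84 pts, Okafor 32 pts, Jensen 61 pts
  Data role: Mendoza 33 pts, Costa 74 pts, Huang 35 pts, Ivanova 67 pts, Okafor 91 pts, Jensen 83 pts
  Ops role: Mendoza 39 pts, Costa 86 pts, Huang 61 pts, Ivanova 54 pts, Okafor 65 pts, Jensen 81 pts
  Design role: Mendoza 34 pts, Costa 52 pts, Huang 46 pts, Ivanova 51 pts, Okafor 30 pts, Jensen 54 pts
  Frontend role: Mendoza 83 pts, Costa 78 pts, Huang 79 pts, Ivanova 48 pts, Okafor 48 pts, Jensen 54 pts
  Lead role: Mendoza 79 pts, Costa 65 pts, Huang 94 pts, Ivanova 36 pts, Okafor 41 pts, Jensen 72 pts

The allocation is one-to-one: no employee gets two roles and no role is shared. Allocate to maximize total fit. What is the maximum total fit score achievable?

Optimal: Mendoza→Frontend role (83 pts), Costa→Ops role (86 pts), Huang→Lead role (94 pts), Ivanova→Backend role (84 pts), Okafor→Data role (91 pts), Jensen→Design role (54 pts) — total 83+86+94+84+91+54 = 492 pts.
Row-greedy (each employee in turn takes its best remaining role) gives 433 pts, worse by 59.
Next-best assignment: Mendoza→Frontend role, Costa→Design role, Huang→Lead role, Ivanova→Backend role, Okafor→Data role, Jensen→Ops role = 485 pts.
No other one-to-one assignment exceeds 492 pts.

Max total: 492 pts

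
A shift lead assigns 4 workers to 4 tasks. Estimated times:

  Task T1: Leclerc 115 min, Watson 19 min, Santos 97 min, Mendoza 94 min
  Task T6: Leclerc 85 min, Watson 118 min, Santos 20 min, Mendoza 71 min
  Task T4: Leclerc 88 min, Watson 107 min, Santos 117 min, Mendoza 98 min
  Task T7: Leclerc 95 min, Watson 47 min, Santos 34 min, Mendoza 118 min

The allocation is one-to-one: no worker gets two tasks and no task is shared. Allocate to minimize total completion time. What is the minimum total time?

Minimum total: 212 min

This is the linear assignment problem.
Optimal: Leclerc→Task T4 (88 min), Watson→Task T1 (19 min), Santos→Task T7 (34 min), Mendoza→Task T6 (71 min) — total 88+19+34+71 = 212 min.
Column-greedy (each task in turn goes to its cheapest remaining worker) gives 245 min, worse by 33.
Next-best assignment: Leclerc→Task T7, Watson→Task T1, Santos→Task T6, Mendoza→Task T4 = 232 min.
Every other assignment is strictly worse.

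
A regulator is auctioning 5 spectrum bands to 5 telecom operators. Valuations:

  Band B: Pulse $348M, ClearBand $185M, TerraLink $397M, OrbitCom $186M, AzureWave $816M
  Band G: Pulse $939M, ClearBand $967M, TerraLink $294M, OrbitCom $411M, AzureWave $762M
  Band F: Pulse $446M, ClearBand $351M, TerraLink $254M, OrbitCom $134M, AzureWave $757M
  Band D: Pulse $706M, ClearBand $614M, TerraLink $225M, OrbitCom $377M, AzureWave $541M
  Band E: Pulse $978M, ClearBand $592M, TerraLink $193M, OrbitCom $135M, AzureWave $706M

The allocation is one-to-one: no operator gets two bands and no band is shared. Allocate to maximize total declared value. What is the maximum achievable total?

Optimal: Pulse→Band E ($978M), ClearBand→Band G ($967M), TerraLink→Band B ($397M), OrbitCom→Band D ($377M), AzureWave→Band F ($757M) — total 978+967+397+377+757 = $3476M.
Next-best assignment: Pulse→Band E, ClearBand→Band G, TerraLink→Band F, OrbitCom→Band D, AzureWave→Band B = $3392M.

Max total: $3476M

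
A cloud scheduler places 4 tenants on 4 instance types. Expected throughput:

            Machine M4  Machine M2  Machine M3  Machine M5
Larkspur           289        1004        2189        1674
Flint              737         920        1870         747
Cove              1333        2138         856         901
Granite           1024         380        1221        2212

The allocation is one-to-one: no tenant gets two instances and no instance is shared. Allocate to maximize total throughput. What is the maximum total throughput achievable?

Max total: 7276 ops/s

Optimal: Larkspur→Machine M3 (2189 ops/s), Flint→Machine M4 (737 ops/s), Cove→Machine M2 (2138 ops/s), Granite→Machine M5 (2212 ops/s) — total 2189+737+2138+2212 = 7276 ops/s.
Row-greedy (each tenant in turn takes its best remaining instance) gives 6654 ops/s, worse by 622.
Swapping Cove↔Flint (Cove→Machine M4 1333 ops/s, Flint→Machine M2 920 ops/s) loses 622.
Checked against all permutations: 7276 ops/s is optimal.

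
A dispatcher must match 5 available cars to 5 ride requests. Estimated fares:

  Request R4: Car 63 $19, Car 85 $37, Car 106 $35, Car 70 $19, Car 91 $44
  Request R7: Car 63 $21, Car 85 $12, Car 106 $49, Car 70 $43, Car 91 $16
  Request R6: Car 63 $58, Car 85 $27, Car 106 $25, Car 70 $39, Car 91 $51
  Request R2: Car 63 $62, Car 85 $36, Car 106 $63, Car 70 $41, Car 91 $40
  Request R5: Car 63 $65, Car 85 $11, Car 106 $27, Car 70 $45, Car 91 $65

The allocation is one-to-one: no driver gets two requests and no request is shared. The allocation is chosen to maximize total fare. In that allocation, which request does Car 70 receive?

Car 70 receives Request R7.

This is the linear assignment problem.
Optimal: Car 63→Request R6 ($58), Car 85→Request R4 ($37), Car 106→Request R2 ($63), Car 70→Request R7 ($43), Car 91→Request R5 ($65) — total 58+37+63+43+65 = $266.
Column-greedy (each request in turn goes to its best remaining driver) gives $203, worse by 63.
Checked against all permutations: $266 is optimal.
Car 70's own top request is Request R5 ($45), but forcing Car 70→Request R5 and reassigning the rest optimally gives only $244 — worse by 22.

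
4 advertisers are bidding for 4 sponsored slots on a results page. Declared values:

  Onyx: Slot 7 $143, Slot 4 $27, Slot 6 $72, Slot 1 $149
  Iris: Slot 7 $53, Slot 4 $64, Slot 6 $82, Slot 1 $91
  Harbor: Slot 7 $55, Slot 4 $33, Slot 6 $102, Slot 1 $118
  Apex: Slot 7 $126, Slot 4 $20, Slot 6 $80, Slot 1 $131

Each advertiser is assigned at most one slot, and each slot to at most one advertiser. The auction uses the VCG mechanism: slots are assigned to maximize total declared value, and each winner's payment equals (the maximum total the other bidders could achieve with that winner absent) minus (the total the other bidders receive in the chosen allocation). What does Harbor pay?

Harbor pays $18.

Efficient allocation: Onyx→Slot 1 ($149), Iris→Slot 4 ($64), Harbor→Slot 6 ($102), Apex→Slot 7 ($126); total welfare W = $441.
Harbor receives Slot 6 at value $102, so the others get W − 102 = $339.
Without Harbor: best allocation of the remaining 3 bidders over all 4 slots is Onyx→Slot 1 ($149), Iris→Slot 6 ($82), Apex→Slot 7 ($126), total $357.
VCG payment = (others' best without Harbor) − (others' welfare with Harbor) = 357 − 339 = $18.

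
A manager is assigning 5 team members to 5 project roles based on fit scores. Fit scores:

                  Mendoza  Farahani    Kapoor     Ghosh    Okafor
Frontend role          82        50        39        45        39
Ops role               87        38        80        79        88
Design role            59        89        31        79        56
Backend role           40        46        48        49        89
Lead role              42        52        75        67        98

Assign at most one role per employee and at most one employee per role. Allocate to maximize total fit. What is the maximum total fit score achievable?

Maximum total: 414 pts

This is a one-to-one assignment (maximum-weight bipartite matching).
Optimal: Mendoza→Frontend role (82 pts), Farahani→Design role (89 pts), Kapoor→Lead role (75 pts), Ghosh→Ops role (79 pts), Okafor→Backend role (89 pts) — total 82+89+75+79+89 = 414 pts.
Column-greedy (each role in turn goes to its best remaining employee) gives 383 pts, worse by 31.
Next-best assignment: Mendoza→Frontend role, Farahani→Design role, Kapoor→Ops role, Ghosh→Lead role, Okafor→Backend role = 407 pts.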